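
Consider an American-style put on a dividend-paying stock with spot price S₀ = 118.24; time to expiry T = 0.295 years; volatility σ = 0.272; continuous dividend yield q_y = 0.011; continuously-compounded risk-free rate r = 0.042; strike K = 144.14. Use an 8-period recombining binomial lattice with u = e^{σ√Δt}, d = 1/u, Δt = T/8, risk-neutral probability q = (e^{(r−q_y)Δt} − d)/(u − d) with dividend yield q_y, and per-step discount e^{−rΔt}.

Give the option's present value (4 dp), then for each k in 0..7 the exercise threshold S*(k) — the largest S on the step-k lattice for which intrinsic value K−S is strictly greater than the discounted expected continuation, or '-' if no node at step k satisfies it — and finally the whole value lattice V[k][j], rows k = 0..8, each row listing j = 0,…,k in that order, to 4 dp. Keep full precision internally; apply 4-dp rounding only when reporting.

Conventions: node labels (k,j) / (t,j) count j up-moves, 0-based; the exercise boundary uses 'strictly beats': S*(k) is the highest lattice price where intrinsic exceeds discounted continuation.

Δt=0.03687, u=1.05362, d=0.94911, q=0.49789, disc=e^(-rΔt)=0.99845
k=8 terminal: V=max(K-S,0) → 66.2839 57.7108 48.1936 37.6285 25.9000 12.8800 0.0000 0.0000 0.0000
k=7: j=0 S=82.0307 intr=62.1093 cont=61.9195 V=62.1093[EX]; j=1 S=91.0635 intr=53.0765 cont=52.8903 V=53.0765[EX]; j=2 S=101.0910 intr=43.0490 cont=42.8669 V=43.0490[EX]; j=3 S=112.2226 intr=31.9174 cont=31.7398 V=31.9174[EX]; j=4 S=124.5800 intr=19.5600 cont=19.3874 V=19.5600[EX]; j=5 S=138.2981 intr=5.8419 cont=6.4572 V=6.4572[hold]; j=6 S=153.5268 intr=0.0000 cont=0.0000 V=0.0000[hold]; j=7 S=170.4324 intr=0.0000 cont=0.0000 V=0.0000[hold]  S*(7)=124.5800
k=6: j=0 S=86.4292 intr=57.7108 cont=57.5228 V=57.7108[EX]; j=1 S=95.9464 intr=48.1936 cont=48.0095 V=48.1936[EX]; j=2 S=106.5115 intr=37.6285 cont=37.4486 V=37.6285[EX]; j=3 S=118.2400 intr=25.9000 cont=25.7249 V=25.9000[EX]; j=4 S=131.2600 intr=12.8800 cont=13.0161 V=13.0161[hold]; j=5 S=145.7137 intr=0.0000 cont=3.2372 V=3.2372[hold]; j=6 S=161.7589 intr=0.0000 cont=0.0000 V=0.0000[hold]  S*(6)=118.2400
k=5: j=0 S=91.0635 intr=53.0765 cont=52.8903 V=53.0765[EX]; j=1 S=101.0910 intr=43.0490 cont=42.8669 V=43.0490[EX]; j=2 S=112.2226 intr=31.9174 cont=31.7398 V=31.9174[EX]; j=3 S=124.5800 intr=19.5600 cont=19.4551 V=19.5600[EX]; j=4 S=138.2981 intr=5.8419 cont=8.1347 V=8.1347[hold]; j=5 S=153.5268 intr=0.0000 cont=1.6229 V=1.6229[hold]  S*(5)=124.5800
k=4: j=0 S=95.9464 intr=48.1936 cont=48.0095 V=48.1936[EX]; j=1 S=106.5115 intr=37.6285 cont=37.4486 V=37.6285[EX]; j=2 S=118.2400 intr=25.9000 cont=25.7249 V=25.9000[EX]; j=3 S=131.2600 intr=12.8800 cont=13.8500 V=13.8500[hold]; j=4 S=145.7137 intr=0.0000 cont=4.8850 V=4.8850[hold]  S*(4)=118.2400
k=3: j=0 S=101.0910 intr=43.0490 cont=42.8669 V=43.0490[EX]; j=1 S=112.2226 intr=31.9174 cont=31.7398 V=31.9174[EX]; j=2 S=124.5800 intr=19.5600 cont=19.8696 V=19.8696[hold]; j=3 S=138.2981 intr=5.8419 cont=9.3719 V=9.3719[hold]  S*(3)=112.2226
k=2: j=0 S=106.5115 intr=37.6285 cont=37.4486 V=37.6285[EX]; j=1 S=118.2400 intr=25.9000 cont=25.8788 V=25.9000[EX]; j=2 S=131.2600 intr=12.8800 cont=14.6202 V=14.6202[hold]  S*(2)=118.2400
k=1: j=0 S=112.2226 intr=31.9174 cont=31.7398 V=31.9174[EX]; j=1 S=124.5800 intr=19.5600 cont=20.2525 V=20.2525[hold]  S*(1)=112.2226
k=0: j=0 S=118.2400 intr=25.9000 cont=26.0692 V=26.0692[hold]  S*(0)=-

price = 26.0692
boundary = - 112.2226 118.2400 112.2226 118.2400 124.5800 118.2400 124.5800
tree:
26.0692
31.9174 20.2525
37.6285 25.9000 14.6202
43.0490 31.9174 19.8696 9.3719
48.1936 37.6285 25.9000 13.8500 4.8850
53.0765 43.0490 31.9174 19.5600 8.1347 1.6229
57.7108 48.1936 37.6285 25.9000 13.0161 3.2372 0.0000
62.1093 53.0765 43.0490 31.9174 19.5600 6.4572 0.0000 0.0000
66.2839 57.7108 48.1936 37.6285 25.9000 12.8800 0.0000 0.0000 0.0000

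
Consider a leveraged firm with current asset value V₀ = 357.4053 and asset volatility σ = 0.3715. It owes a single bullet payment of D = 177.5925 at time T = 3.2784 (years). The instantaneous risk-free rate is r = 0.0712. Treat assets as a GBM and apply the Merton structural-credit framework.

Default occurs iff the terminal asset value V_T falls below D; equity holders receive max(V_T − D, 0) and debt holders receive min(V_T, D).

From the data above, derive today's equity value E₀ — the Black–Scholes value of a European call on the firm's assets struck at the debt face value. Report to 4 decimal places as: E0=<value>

Apply the equity-as-call identities (strike 177.5925, horizon 3.2784 years):
d₁ = [ln(V₀/D) + (r + σ²/2)T] / (σ√T)
   = [ln(357.4053/177.5925) + (0.0712 + 0.5·0.3715²)·3.2784] / (0.3715·√3.2784)
   = [0.699379 + 0.459652] / 0.672651 = 1.723079
d₂ = d₁ − σ√T = 1.723079 − 0.672651 = 1.050428
N(d₁) = 0.957563,  N(d₂) = 0.853239,  e^(−rT) = 0.791819
E₀ = V₀·N(d₁) − D·e^(−rT)·N(d₂)
   = 357.4053·0.957563 − 177.5925·0.791819·0.853239 = 222.254540

E0=222.2545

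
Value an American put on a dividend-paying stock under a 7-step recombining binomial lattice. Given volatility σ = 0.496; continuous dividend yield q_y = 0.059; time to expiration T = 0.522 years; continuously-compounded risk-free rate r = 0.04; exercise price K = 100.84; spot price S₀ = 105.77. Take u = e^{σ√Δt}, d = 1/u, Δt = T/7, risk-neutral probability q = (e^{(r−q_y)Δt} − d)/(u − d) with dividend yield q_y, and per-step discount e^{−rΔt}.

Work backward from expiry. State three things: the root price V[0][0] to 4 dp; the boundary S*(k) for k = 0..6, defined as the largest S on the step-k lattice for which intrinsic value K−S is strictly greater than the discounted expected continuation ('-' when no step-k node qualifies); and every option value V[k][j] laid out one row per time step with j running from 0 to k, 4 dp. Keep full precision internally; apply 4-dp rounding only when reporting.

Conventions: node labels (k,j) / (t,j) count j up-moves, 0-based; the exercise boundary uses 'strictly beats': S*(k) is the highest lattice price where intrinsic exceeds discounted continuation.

Δt=0.07457  u=1.14505  d=0.87333  q=0.46098  discount=0.99702
step 7 (expiry): payoffs max(K−S,0) = 59.8577 47.1066 30.3883 8.4683 0.0000 0.0000 0.0000 0.0000
step 6: (k=6,j=0): S=46.9267, K−S=53.9133, hold=53.8189 ⇒ V=53.9133 exercise | (k=6,j=1): S=61.5273, K−S=39.3127, hold=39.2825 ⇒ V=39.3127 exercise | (k=6,j=2): S=80.6706, K−S=20.1694, hold=20.2232 ⇒ V=20.2232 continue | (k=6,j=3): S=105.7700, K−S=0.0000, hold=4.5510 ⇒ V=4.5510 continue | (k=6,j=4): S=138.6787, K−S=0.0000, hold=0.0000 ⇒ V=0.0000 continue | (k=6,j=5): S=181.8265, K−S=0.0000, hold=0.0000 ⇒ V=0.0000 continue | (k=6,j=6): S=238.3991, K−S=0.0000, hold=0.0000 ⇒ V=0.0000 continue  boundary S*=61.5273
step 5: (k=5,j=0): S=53.7334, K−S=47.1066, hold=47.0422 ⇒ V=47.1066 exercise | (k=5,j=1): S=70.4517, K−S=30.3883, hold=30.4220 ⇒ V=30.4220 continue | (k=5,j=2): S=92.3717, K−S=8.4683, hold=12.9599 ⇒ V=12.9599 continue | (k=5,j=3): S=121.1117, K−S=0.0000, hold=2.4458 ⇒ V=2.4458 continue | (k=5,j=4): S=158.7938, K−S=0.0000, hold=0.0000 ⇒ V=0.0000 continue | (k=5,j=5): S=208.2001, K−S=0.0000, hold=0.0000 ⇒ V=0.0000 continue  boundary S*=53.7334
step 4: (k=4,j=0): S=61.5273, K−S=39.3127, hold=39.2980 ⇒ V=39.3127 exercise | (k=4,j=1): S=80.6706, K−S=20.1694, hold=22.3057 ⇒ V=22.3057 continue | (k=4,j=2): S=105.7700, K−S=0.0000, hold=8.0890 ⇒ V=8.0890 continue | (k=4,j=3): S=138.6787, K−S=0.0000, hold=1.3144 ⇒ V=1.3144 continue | (k=4,j=4): S=181.8265, K−S=0.0000, hold=0.0000 ⇒ V=0.0000 continue  boundary S*=61.5273
step 3: (k=3,j=0): S=70.4517, K−S=30.3883, hold=31.3791 ⇒ V=31.3791 continue | (k=3,j=1): S=92.3717, K−S=8.4683, hold=15.7052 ⇒ V=15.7052 continue | (k=3,j=2): S=121.1117, K−S=0.0000, hold=4.9512 ⇒ V=4.9512 continue | (k=3,j=3): S=158.7938, K−S=0.0000, hold=0.7064 ⇒ V=0.7064 continue  boundary S*=-
step 2: (k=2,j=0): S=80.6706, K−S=20.1694, hold=24.0818 ⇒ V=24.0818 continue | (k=2,j=1): S=105.7700, K−S=0.0000, hold=10.7158 ⇒ V=10.7158 continue | (k=2,j=2): S=138.6787, K−S=0.0000, hold=2.9855 ⇒ V=2.9855 continue  boundary S*=-
step 1: (k=1,j=0): S=92.3717, K−S=8.4683, hold=17.8670 ⇒ V=17.8670 continue | (k=1,j=1): S=121.1117, K−S=0.0000, hold=7.1310 ⇒ V=7.1310 continue  boundary S*=-
step 0: (k=0,j=0): S=105.7700, K−S=0.0000, hold=12.8794 ⇒ V=12.8794 continue  boundary S*=-

price = 12.8794
boundary = - - - - 61.5273 53.7334 61.5273
tree:
12.8794
17.8670 7.1310
24.0818 10.7158 2.9855
31.3791 15.7052 4.9512 0.7064
39.3127 22.3057 8.0890 1.3144 0.0000
47.1066 30.4220 12.9599 2.4458 0.0000 0.0000
53.9133 39.3127 20.2232 4.5510 0.0000 0.0000 0.0000
59.8577 47.1066 30.3883 8.4683 0.0000 0.0000 0.0000 0.0000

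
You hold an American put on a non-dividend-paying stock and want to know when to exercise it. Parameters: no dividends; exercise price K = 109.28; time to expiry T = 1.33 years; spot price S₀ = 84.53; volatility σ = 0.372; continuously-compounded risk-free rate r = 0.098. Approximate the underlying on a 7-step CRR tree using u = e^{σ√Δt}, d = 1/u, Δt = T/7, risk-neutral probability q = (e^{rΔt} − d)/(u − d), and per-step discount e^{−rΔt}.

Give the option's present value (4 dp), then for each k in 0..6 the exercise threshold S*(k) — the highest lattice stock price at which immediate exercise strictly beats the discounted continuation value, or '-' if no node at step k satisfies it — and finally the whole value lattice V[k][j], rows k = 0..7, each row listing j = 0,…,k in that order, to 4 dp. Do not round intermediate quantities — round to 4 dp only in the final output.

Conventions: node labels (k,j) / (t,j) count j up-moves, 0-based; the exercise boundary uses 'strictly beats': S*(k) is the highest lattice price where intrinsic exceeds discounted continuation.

price = 26.3894
boundary = - 71.8769 61.1179 71.8769 61.1179 71.8769 84.5300
tree:
26.3894
37.4031 17.0692
48.1621 25.7218 9.6140
57.3107 37.4031 15.7544 4.2325
65.0898 48.1621 24.8829 7.8072 1.0500
71.7045 57.3107 37.4031 14.1020 2.2160 0.0000
77.3291 65.0898 48.1621 24.7500 4.6766 0.0000 0.0000
82.1117 71.7045 57.3107 37.4031 9.8695 0.0000 0.0000 0.0000

params: Δt=0.19000 u=1.17604 d=0.85031 q=0.51725 e^(-rΔt)=0.98155
t_7 payoffs: 82.1117 71.7045 57.3107 37.4031 9.8695 0.0000 0.0000 0.0000
t_6: node(6,0) S=31.9509 payoff=77.3291 vs cont=75.3131 → 77.3291 [stop]  node(6,1) S=44.1902 payoff=65.0898 vs cont=63.0739 → 65.0898 [stop]  node(6,2) S=61.1179 payoff=48.1621 vs cont=46.1462 → 48.1621 [stop]  node(6,3) S=84.5300 payoff=24.7500 vs cont=22.7340 → 24.7500 [stop]  node(6,4) S=116.9105 payoff=0.0000 vs cont=4.6766 → 4.6766 [wait]  node(6,5) S=161.6948 payoff=0.0000 vs cont=0.0000 → 0.0000 [wait]  node(6,6) S=223.6344 payoff=0.0000 vs cont=0.0000 → 0.0000 [wait]  ⇒ S*(6)=84.5300
t_5: node(5,0) S=37.5755 payoff=71.7045 vs cont=69.6886 → 71.7045 [stop]  node(5,1) S=51.9693 payoff=57.3107 vs cont=55.2947 → 57.3107 [stop]  node(5,2) S=71.8769 payoff=37.4031 vs cont=35.3871 → 37.4031 [stop]  node(5,3) S=99.4105 payoff=9.8695 vs cont=14.1020 → 14.1020 [wait]  node(5,4) S=137.4912 payoff=0.0000 vs cont=2.2160 → 2.2160 [wait]  node(5,5) S=190.1592 payoff=0.0000 vs cont=0.0000 → 0.0000 [wait]  ⇒ S*(5)=71.8769
t_4: node(4,0) S=44.1902 payoff=65.0898 vs cont=63.0739 → 65.0898 [stop]  node(4,1) S=61.1179 payoff=48.1621 vs cont=46.1462 → 48.1621 [stop]  node(4,2) S=84.5300 payoff=24.7500 vs cont=24.8829 → 24.8829 [wait]  node(4,3) S=116.9105 payoff=0.0000 vs cont=7.8072 → 7.8072 [wait]  node(4,4) S=161.6948 payoff=0.0000 vs cont=1.0500 → 1.0500 [wait]  ⇒ S*(4)=61.1179
t_3: node(3,0) S=51.9693 payoff=57.3107 vs cont=55.2947 → 57.3107 [stop]  node(3,1) S=71.8769 payoff=37.4031 vs cont=35.4546 → 37.4031 [stop]  node(3,2) S=99.4105 payoff=9.8695 vs cont=15.7544 → 15.7544 [wait]  node(3,3) S=137.4912 payoff=0.0000 vs cont=4.2325 → 4.2325 [wait]  ⇒ S*(3)=71.8769
t_2: node(2,0) S=61.1179 payoff=48.1621 vs cont=46.1462 → 48.1621 [stop]  node(2,1) S=84.5300 payoff=24.7500 vs cont=25.7218 → 25.7218 [wait]  node(2,2) S=116.9105 payoff=0.0000 vs cont=9.6140 → 9.6140 [wait]  ⇒ S*(2)=61.1179
t_1: node(1,0) S=71.8769 payoff=37.4031 vs cont=35.8805 → 37.4031 [stop]  node(1,1) S=99.4105 payoff=9.8695 vs cont=17.0692 → 17.0692 [wait]  ⇒ S*(1)=71.8769
t_0: node(0,0) S=84.5300 payoff=24.7500 vs cont=26.3894 → 26.3894 [wait]  ⇒ S*(0)=-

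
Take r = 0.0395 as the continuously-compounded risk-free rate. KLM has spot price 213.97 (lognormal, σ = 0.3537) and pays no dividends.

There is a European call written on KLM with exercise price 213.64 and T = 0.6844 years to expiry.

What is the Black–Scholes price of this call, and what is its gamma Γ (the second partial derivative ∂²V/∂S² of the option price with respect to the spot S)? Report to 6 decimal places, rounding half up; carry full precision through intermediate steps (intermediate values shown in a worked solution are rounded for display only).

σ√T = 0.3537·√0.6844 = 0.292611
d₁ = (ln(S/K) + (r+σ²/2)T) / (σ√T) = (ln(213.97/213.64) + (0.0395+0.3537²/2)·0.6844) / 0.292611 = (0.001543 + 0.069844) / 0.292611 = 0.243968
d₂ = d₁ − σ√T = 0.243968 − 0.292611 = -0.048642
e^{−rT} = 0.973328
N(d₁) = 0.596372,  N(d₂) = 0.480602
Call price V = S·N(d₁) − K·e^{−rT}·N(d₂) = 127.605794 − 99.937324 = 27.668470
φ(d₁) = (1/√(2π))·e^{−d₁²/2} = 0.387245
Γ = φ(d₁) / (S·σ·√T) = 0.006185

price = 27.668470
Γ = 0.006185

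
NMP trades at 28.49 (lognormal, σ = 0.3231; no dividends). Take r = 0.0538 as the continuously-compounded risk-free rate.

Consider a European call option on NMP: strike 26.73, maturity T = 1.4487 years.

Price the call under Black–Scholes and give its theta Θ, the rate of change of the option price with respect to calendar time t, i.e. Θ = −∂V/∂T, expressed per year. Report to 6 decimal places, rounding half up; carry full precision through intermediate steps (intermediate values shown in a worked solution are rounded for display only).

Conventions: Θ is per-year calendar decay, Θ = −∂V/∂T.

price = 6.249746
Θ = -2.059867

σ√T = 0.3231·√1.4487 = 0.388889
d₁ = (ln(S/K) + (r+σ²/2)T) / (σ√T) = (ln(28.49/26.73) + (0.0538+0.3231²/2)·1.4487) / 0.388889 = (0.063767 + 0.153558) / 0.388889 = 0.558833
d₂ = d₁ − σ√T = 0.558833 − 0.388889 = 0.169943
e^{−rT} = 0.925020
N(d₁) = 0.711862,  N(d₂) = 0.567473
Call price V = S·N(d₁) − K·e^{−rT}·N(d₂) = 20.280951 − 14.031204 = 6.249746
φ(d₁) = (1/√(2π))·e^{−d₁²/2} = 0.341269
Θ = −S·φ(d₁)·σ/(2√T) − r·K·e^{−rT}·N(d₂) = −1.304988 − 0.754879 = -2.059867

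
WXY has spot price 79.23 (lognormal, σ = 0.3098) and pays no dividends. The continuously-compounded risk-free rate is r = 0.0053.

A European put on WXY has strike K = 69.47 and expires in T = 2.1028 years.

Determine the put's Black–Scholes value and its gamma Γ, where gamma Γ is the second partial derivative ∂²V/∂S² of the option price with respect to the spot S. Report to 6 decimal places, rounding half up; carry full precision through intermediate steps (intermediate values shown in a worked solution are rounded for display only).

price = 8.524993
Γ = 0.009677

σ√T = 0.3098·√2.1028 = 0.449242
d₁ = (ln(S/K) + (r+σ²/2)T) / (σ√T) = (ln(79.23/69.47) + (0.0053+0.3098²/2)·2.1028) / 0.449242 = (0.131460 + 0.112054) / 0.449242 = 0.542055
d₂ = d₁ − σ√T = 0.542055 − 0.449242 = 0.092813
e^{−rT} = 0.988917
N(−d₁) = 0.293890,  N(−d₂) = 0.463026
Put price V = K·e^{−rT}·N(−d₂) − S·N(−d₁) = 31.809913 − 23.284919 = 8.524993
φ(d₁) = (1/√(2π))·e^{−d₁²/2} = 0.344435
Γ = φ(d₁) / (S·σ·√T) = 0.009677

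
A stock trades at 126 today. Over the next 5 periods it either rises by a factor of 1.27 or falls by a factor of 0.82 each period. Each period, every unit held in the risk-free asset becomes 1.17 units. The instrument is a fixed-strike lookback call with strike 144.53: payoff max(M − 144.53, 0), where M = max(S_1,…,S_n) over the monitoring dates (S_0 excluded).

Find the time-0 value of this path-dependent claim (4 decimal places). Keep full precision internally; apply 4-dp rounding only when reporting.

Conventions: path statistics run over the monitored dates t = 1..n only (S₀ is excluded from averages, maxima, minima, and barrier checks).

With p* = (R−d)/(u−d) = 0.7778, sum probability × payoff across the paths and divide by R^5.
Enumerate all 2^5 = 32 price paths (U = up ×1.27, D = down ×0.82); each path with k up-moves has probability p*^k·(1−p*)^(5−k).
DDDDD: M=103.3200, payoff=0.0000, prob=0.000542
UDDDD: M=160.0200, payoff=15.4900, prob=0.001897
DUDDD: M=131.2164, payoff=0.0000, prob=0.001897
UUDDD: M=203.2254, payoff=58.6954, prob=0.006639
DDUDD: M=107.5974, payoff=0.0000, prob=0.001897
UDUDD: M=166.6448, payoff=22.1148, prob=0.006639
DUUDD: M=166.6448, payoff=22.1148, prob=0.006639
UUUDD: M=258.0963, payoff=113.5663, prob=0.023235
DDDUD: M=103.3200, payoff=0.0000, prob=0.001897
UDDUD: M=160.0200, payoff=15.4900, prob=0.006639
DUDUD: M=136.6488, payoff=0.0000, prob=0.006639
UUDUD: M=211.6389, payoff=67.1089, prob=0.023235
DDUUD: M=136.6488, payoff=0.0000, prob=0.006639
UDUUD: M=211.6389, payoff=67.1089, prob=0.023235
DUUUD: M=211.6389, payoff=67.1089, prob=0.023235
UUUUD: M=327.7822, payoff=183.2522, prob=0.081322
DDDDU: M=103.3200, payoff=0.0000, prob=0.001897
UDDDU: M=160.0200, payoff=15.4900, prob=0.006639
DUDDU: M=131.2164, payoff=0.0000, prob=0.006639
UUDDU: M=203.2254, payoff=58.6954, prob=0.023235
DDUDU: M=112.0520, payoff=0.0000, prob=0.006639
UDUDU: M=173.5439, payoff=29.0139, prob=0.023235
DUUDU: M=173.5439, payoff=29.0139, prob=0.023235
UUUDU: M=268.7814, payoff=124.2514, prob=0.081322
DDDUU: M=112.0520, payoff=0.0000, prob=0.006639
UDDUU: M=173.5439, payoff=29.0139, prob=0.023235
DUDUU: M=173.5439, payoff=29.0139, prob=0.023235
UUDUU: M=268.7814, payoff=124.2514, prob=0.081322
DDUUU: M=173.5439, payoff=29.0139, prob=0.023235
UDUUU: M=268.7814, payoff=124.2514, prob=0.081322
DUUUU: M=268.7814, payoff=124.2514, prob=0.081322
UUUUU: M=416.2835, payoff=271.7535, prob=0.284628
Price = Σ prob·payoff / R^5 = 145.638095 / 2.192448 = 66.4272

price = 66.4272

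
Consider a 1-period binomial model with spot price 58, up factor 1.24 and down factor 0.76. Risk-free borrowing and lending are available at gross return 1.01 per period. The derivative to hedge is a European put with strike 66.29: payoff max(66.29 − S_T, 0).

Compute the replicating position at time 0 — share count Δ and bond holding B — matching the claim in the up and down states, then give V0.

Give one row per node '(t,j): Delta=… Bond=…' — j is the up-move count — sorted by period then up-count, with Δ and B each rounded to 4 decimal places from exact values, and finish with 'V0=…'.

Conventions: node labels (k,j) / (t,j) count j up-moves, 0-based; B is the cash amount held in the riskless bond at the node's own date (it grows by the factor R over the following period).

Since d<R<u, set p* = (R−d)/(u−d) = 0.5208; price each node as the discounted p*-expectation of its children.
Payoffs at expiry: V(1,0)=22.2100, V(1,1)=0.0000
  t=0,j=0: stock 58.0000 → up 71.9200 (V=0.0000), down 44.0800 (V=22.2100). Price 10.5369; hedge Δ=-0.7978, bond B=56.8078.
As a check, the time-0 holding Δ(0,0)·S0 + B(0,0) comes to 10.5369 — exactly V0.

(0,0): Delta=-0.7978 Bond=56.8078
V0=10.5369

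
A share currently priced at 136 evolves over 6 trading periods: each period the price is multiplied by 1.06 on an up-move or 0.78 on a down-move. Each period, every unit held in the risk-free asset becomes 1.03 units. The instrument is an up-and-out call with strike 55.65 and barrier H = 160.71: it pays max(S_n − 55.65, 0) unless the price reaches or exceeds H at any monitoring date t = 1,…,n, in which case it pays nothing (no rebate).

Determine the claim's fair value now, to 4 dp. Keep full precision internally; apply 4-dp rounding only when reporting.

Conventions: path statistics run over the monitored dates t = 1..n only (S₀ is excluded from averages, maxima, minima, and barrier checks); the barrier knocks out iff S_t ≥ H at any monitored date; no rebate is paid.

price = 17.0588

Under the martingale measure an up-move has probability p* = 0.8929; value the claim as the probability-weighted average of per-path payoffs, discounted 6 periods at R = 1.03.
Enumerate all 2^6 = 64 price paths (U = up ×1.06, D = down ×0.78); each path with k up-moves has probability p*^k·(1−p*)^(6−k).
DDDDDD: M=106.0800, payoff=0.0000, prob=0.000002
UDDDDD: M=144.1600, payoff=0.0000, prob=0.000013
DUDDDD: M=112.4448, payoff=0.0000, prob=0.000013
UUDDDD: M=152.8096, payoff=0.9126, prob=0.000105
DDUDDD: M=106.0800, payoff=0.0000, prob=0.000013
UDUDDD: M=144.1600, payoff=0.9126, prob=0.000105
DUUDDD: M=119.1915, payoff=0.9126, prob=0.000105
UUUDDD: M=161.9782, payoff=0.0000, prob=0.000875
DDDUDD: M=106.0800, payoff=0.0000, prob=0.000013
UDDUDD: M=144.1600, payoff=0.9126, prob=0.000105
DUDUDD: M=112.4448, payoff=0.9126, prob=0.000105
UUDUDD: M=152.8096, payoff=21.2171, prob=0.000875
DDUUDD: M=106.0800, payoff=0.9126, prob=0.000105
UDUUDD: M=144.1600, payoff=21.2171, prob=0.000875
DUUUDD: M=126.3430, payoff=21.2171, prob=0.000875
UUUUDD: M=171.6969, payoff=0.0000, prob=0.007295
DDDDUD: M=106.0800, payoff=0.0000, prob=0.000013
UDDDUD: M=144.1600, payoff=0.9126, prob=0.000105
DUDDUD: M=112.4448, payoff=0.9126, prob=0.000105
UUDDUD: M=152.8096, payoff=21.2171, prob=0.000875
DDUDUD: M=106.0800, payoff=0.9126, prob=0.000105
UDUDUD: M=144.1600, payoff=21.2171, prob=0.000875
DUUDUD: M=119.1915, payoff=21.2171, prob=0.000875
UUUDUD: M=161.9782, payoff=0.0000, prob=0.007295
DDDUUD: M=106.0800, payoff=0.9126, prob=0.000105
UDDUUD: M=144.1600, payoff=21.2171, prob=0.000875
DUDUUD: M=112.4448, payoff=21.2171, prob=0.000875
UUDUUD: M=152.8096, payoff=48.8104, prob=0.007295
DDUUUD: M=106.0800, payoff=21.2171, prob=0.000875
UDUUUD: M=144.1600, payoff=48.8104, prob=0.007295
DUUUUD: M=133.9236, payoff=48.8104, prob=0.007295
UUUUUD: M=181.9987, payoff=0.0000, prob=0.060796
DDDDDU: M=106.0800, payoff=0.0000, prob=0.000013
UDDDDU: M=144.1600, payoff=0.9126, prob=0.000105
DUDDDU: M=112.4448, payoff=0.9126, prob=0.000105
UUDDDU: M=152.8096, payoff=21.2171, prob=0.000875
DDUDDU: M=106.0800, payoff=0.9126, prob=0.000105
UDUDDU: M=144.1600, payoff=21.2171, prob=0.000875
DUUDDU: M=119.1915, payoff=21.2171, prob=0.000875
UUUDDU: M=161.9782, payoff=0.0000, prob=0.007295
DDDUDU: M=106.0800, payoff=0.9126, prob=0.000105
UDDUDU: M=144.1600, payoff=21.2171, prob=0.000875
DUDUDU: M=112.4448, payoff=21.2171, prob=0.000875
UUDUDU: M=152.8096, payoff=48.8104, prob=0.007295
DDUUDU: M=106.0800, payoff=21.2171, prob=0.000875
UDUUDU: M=144.1600, payoff=48.8104, prob=0.007295
DUUUDU: M=126.3430, payoff=48.8104, prob=0.007295
UUUUDU: M=171.6969, payoff=0.0000, prob=0.060796
DDDDUU: M=106.0800, payoff=0.9126, prob=0.000105
UDDDUU: M=144.1600, payoff=21.2171, prob=0.000875
DUDDUU: M=112.4448, payoff=21.2171, prob=0.000875
UUDDUU: M=152.8096, payoff=48.8104, prob=0.007295
DDUDUU: M=106.0800, payoff=21.2171, prob=0.000875
UDUDUU: M=144.1600, payoff=48.8104, prob=0.007295
DUUDUU: M=119.1915, payoff=48.8104, prob=0.007295
UUUDUU: M=161.9782, payoff=0.0000, prob=0.060796
DDDUUU: M=106.0800, payoff=21.2171, prob=0.000875
UDDUUU: M=144.1600, payoff=48.8104, prob=0.007295
DUDUUU: M=112.4448, payoff=48.8104, prob=0.007295
UUDUUU: M=152.8096, payoff=86.3090, prob=0.060796
DDUUUU: M=106.0800, payoff=48.8104, prob=0.007295
UDUUUU: M=144.1600, payoff=86.3090, prob=0.060796
DUUUUU: M=141.9590, payoff=86.3090, prob=0.060796
UUUUUU: M=192.9186, payoff=0.0000, prob=0.506631
Price = Σ prob·payoff / R^6 = 20.369154 / 1.194052 = 17.0588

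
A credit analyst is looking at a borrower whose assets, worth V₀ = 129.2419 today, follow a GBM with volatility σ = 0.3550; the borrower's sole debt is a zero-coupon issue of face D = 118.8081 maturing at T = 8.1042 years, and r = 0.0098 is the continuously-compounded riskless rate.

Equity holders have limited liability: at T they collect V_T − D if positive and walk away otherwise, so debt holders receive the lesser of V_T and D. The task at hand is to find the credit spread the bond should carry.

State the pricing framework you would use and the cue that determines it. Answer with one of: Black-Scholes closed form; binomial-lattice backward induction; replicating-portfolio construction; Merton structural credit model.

Key observation: assets follow a GBM and default happens iff V_T < 118.8081; valuing claims on that split (equity as a call, risky debt as the residual) is the structural model's definition.

framework: Merton structural credit model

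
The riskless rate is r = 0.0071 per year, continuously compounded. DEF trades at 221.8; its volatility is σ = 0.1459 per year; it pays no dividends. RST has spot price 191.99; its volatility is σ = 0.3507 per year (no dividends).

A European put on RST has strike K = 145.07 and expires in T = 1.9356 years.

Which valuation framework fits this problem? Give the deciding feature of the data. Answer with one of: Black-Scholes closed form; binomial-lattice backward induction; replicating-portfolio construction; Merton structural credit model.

framework: Black-Scholes closed form

Key observation: everything needed for the exact continuous-time valuation of the European put on RST (strike 145.07) is given, and no feature rules the closed form out.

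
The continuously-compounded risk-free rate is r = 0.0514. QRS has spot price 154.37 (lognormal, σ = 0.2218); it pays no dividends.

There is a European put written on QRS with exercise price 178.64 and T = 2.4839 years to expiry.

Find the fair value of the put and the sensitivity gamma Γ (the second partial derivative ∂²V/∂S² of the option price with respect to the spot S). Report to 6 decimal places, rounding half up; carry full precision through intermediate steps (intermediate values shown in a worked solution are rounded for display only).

σ√T = 0.2218·√2.4839 = 0.349566
d₁ = (ln(S/K) + (r+σ²/2)T) / (σ√T) = (ln(154.37/178.64) + (0.0514+0.2218²/2)·2.4839) / 0.349566 = (-0.146020 + 0.188770) / 0.349566 = 0.122295
d₂ = d₁ − σ√T = 0.122295 − 0.349566 = -0.227270
e^{−rT} = 0.880142
N(−d₁) = 0.451333,  N(−d₂) = 0.589893
Put price V = K·e^{−rT}·N(−d₂) − S·N(−d₁) = 92.748024 − 69.672214 = 23.075810
φ(d₁) = (1/√(2π))·e^{−d₁²/2} = 0.395970
Γ = φ(d₁) / (S·σ·√T) = 0.007338

price = 23.075810
Γ = 0.007338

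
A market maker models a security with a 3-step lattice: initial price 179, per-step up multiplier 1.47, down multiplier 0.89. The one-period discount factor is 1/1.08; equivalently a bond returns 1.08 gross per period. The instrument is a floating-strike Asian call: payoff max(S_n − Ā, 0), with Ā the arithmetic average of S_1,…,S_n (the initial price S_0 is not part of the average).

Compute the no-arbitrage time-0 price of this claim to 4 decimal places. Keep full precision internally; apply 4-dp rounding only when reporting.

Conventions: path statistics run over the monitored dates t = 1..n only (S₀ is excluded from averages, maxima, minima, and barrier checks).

With p* = (R−d)/(u−d) = 0.3276, sum probability × payoff across the paths and divide by R^3.
Enumerate all 2^3 = 8 price paths (U = up ×1.47, D = down ×0.89); each path with k up-moves has probability p*^k·(1−p*)^(3−k).
DDD: Ā=142.4285, payoff=0.0000, prob=0.304025
UDD: Ā=235.2470, payoff=0.0000, prob=0.148115
DUD: Ā=200.6403, payoff=7.7849, prob=0.148115
UUD: Ā=331.3947, payoff=12.8583, prob=0.072159
DDU: Ā=169.8404, payoff=38.5849, prob=0.148115
UDU: Ā=280.5229, payoff=63.7301, prob=0.072159
DUU: Ā=245.9162, payoff=98.3368, prob=0.072159
UUU: Ā=406.1762, payoff=162.4214, prob=0.035154
Price = Σ prob·payoff / R^3 = 25.200197 / 1.259712 = 20.0047

price = 20.0047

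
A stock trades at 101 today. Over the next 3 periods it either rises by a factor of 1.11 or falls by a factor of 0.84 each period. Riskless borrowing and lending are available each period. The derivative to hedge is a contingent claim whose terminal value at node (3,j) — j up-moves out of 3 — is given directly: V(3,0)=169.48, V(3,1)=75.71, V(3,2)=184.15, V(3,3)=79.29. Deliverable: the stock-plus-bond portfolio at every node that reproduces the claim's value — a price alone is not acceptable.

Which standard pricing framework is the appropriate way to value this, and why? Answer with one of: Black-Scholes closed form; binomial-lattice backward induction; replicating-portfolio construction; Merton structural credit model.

framework: replicating-portfolio construction

Key observation: a price alone would not answer the question — the per-node share/bond construction on the spot-101, 1.11/0.84 tree is required, and only the replicating-portfolio method yields it.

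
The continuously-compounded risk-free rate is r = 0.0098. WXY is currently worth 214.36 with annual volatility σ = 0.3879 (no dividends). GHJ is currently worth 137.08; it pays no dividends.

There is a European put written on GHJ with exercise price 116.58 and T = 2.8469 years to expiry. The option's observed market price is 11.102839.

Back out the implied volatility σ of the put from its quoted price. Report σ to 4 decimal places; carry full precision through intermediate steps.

At σ = 0.2499 the Black–Scholes value reproduces the quote:
σ√T = 0.2499·√2.8469 = 0.421650
d₁ = (ln(S/K) + (r+σ²/2)T) / (σ√T) = (ln(137.08/116.58) + (0.0098+0.2499²/2)·2.8469) / 0.421650 = (0.161987 + 0.116794) / 0.421650 = 0.661167
d₂ = d₁ − σ√T = 0.661167 − 0.421650 = 0.239516
e^{−rT} = 0.972486
N(−d₁) = 0.254253,  N(−d₂) = 0.405353
V = K·e^{−rT}·N(−d₂) − S·N(−d₁) = 45.955806 − 34.852967 = 11.102839 (equal to the quote); since ∂V/∂σ > 0 for all σ, the implied volatility is unique

sigma = 0.2499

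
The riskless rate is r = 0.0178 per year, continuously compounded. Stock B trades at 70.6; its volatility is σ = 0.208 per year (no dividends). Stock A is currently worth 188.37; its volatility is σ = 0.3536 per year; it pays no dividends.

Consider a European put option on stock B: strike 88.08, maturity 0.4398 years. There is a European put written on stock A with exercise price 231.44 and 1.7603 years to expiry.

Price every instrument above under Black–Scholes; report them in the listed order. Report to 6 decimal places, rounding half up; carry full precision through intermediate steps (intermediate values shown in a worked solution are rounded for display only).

[stock B put K=88.08]
σ√T = 0.208·√0.4398 = 0.137940
d₁ = (ln(S/K) + (r+σ²/2)T) / (σ√T) = (ln(70.6/88.08) + (0.0178+0.208²/2)·0.4398) / 0.137940 = (-0.221215 + 0.017342) / 0.137940 = -1.477982
d₂ = d₁ − σ√T = -1.477982 − 0.137940 = -1.615922
e^{−rT} = 0.992202
N(−d₁) = 0.930294,  N(−d₂) = 0.946944
price = K·e^{−rT}·N(−d₂) − S·N(−d₁) = 82.756468 − 65.678734 = 17.077734
[stock A put K=231.44]
σ√T = 0.3536·√1.7603 = 0.469143
d₁ = (ln(S/K) + (r+σ²/2)T) / (σ√T) = (ln(188.37/231.44) + (0.0178+0.3536²/2)·1.7603) / 0.469143 = (-0.205913 + 0.141381) / 0.469143 = -0.137552
d₂ = d₁ − σ√T = -0.137552 − 0.469143 = -0.606695
e^{−rT} = 0.969152
N(−d₁) = 0.554703,  N(−d₂) = 0.727973
price = K·e^{−rT}·N(−d₂) − S·N(−d₁) = 163.284891 − 104.489332 = 58.795559

price(stock B put K=88.08) = 17.077734
price(stock A put K=231.44) = 58.795559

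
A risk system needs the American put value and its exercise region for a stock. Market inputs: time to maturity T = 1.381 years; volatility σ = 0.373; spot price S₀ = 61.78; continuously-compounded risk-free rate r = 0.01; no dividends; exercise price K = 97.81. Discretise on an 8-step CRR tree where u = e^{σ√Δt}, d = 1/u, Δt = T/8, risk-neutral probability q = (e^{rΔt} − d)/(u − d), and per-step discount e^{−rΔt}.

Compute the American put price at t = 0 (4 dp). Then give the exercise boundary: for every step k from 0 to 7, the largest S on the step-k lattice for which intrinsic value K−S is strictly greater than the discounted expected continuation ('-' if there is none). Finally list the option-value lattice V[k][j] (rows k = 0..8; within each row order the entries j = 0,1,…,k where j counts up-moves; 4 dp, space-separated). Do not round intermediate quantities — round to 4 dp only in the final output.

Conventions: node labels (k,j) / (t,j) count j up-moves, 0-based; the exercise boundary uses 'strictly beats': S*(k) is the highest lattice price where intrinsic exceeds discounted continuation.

params: Δt=0.17263 u=1.16763 d=0.85644 q=0.46689 e^(-rΔt)=0.99828
t_8 payoffs: 79.9282 73.4308 64.5724 52.4954 36.0300 13.5819 0.0000 0.0000 0.0000
t_7: node(7,0) S=20.8793 payoff=76.9307 vs cont=76.7620 → 76.9307 [stop]  node(7,1) S=28.4659 payoff=69.3441 vs cont=69.1754 → 69.3441 [stop]  node(7,2) S=38.8091 payoff=59.0009 vs cont=58.8322 → 59.0009 [stop]  node(7,3) S=52.9107 payoff=44.8993 vs cont=44.7306 → 44.8993 [stop]  node(7,4) S=72.1361 payoff=25.6739 vs cont=25.5052 → 25.6739 [stop]  node(7,5) S=98.3472 payoff=0.0000 vs cont=7.2282 → 7.2282 [wait]  node(7,6) S=134.0822 payoff=0.0000 vs cont=0.0000 → 0.0000 [wait]  node(7,7) S=182.8018 payoff=0.0000 vs cont=0.0000 → 0.0000 [wait]  ⇒ S*(7)=72.1361
t_6: node(6,0) S=24.3792 payoff=73.4308 vs cont=73.2621 → 73.4308 [stop]  node(6,1) S=33.2376 payoff=64.5724 vs cont=64.4037 → 64.5724 [stop]  node(6,2) S=45.3146 payoff=52.4954 vs cont=52.3267 → 52.4954 [stop]  node(6,3) S=61.7800 payoff=36.0300 vs cont=35.8613 → 36.0300 [stop]  node(6,4) S=84.2281 payoff=13.5819 vs cont=17.0324 → 17.0324 [wait]  node(6,5) S=114.8329 payoff=0.0000 vs cont=3.8468 → 3.8468 [wait]  node(6,6) S=156.5582 payoff=0.0000 vs cont=0.0000 → 0.0000 [wait]  ⇒ S*(6)=61.7800
t_5: node(5,0) S=28.4659 payoff=69.3441 vs cont=69.1754 → 69.3441 [stop]  node(5,1) S=38.8091 payoff=59.0009 vs cont=58.8322 → 59.0009 [stop]  node(5,2) S=52.9107 payoff=44.8993 vs cont=44.7306 → 44.8993 [stop]  node(5,3) S=72.1361 payoff=25.6739 vs cont=27.1135 → 27.1135 [wait]  node(5,4) S=98.3472 payoff=0.0000 vs cont=10.8575 → 10.8575 [wait]  node(5,5) S=134.0822 payoff=0.0000 vs cont=2.0473 → 2.0473 [wait]  ⇒ S*(5)=52.9107
t_4: node(4,0) S=33.2376 payoff=64.5724 vs cont=64.4037 → 64.5724 [stop]  node(4,1) S=45.3146 payoff=52.4954 vs cont=52.3267 → 52.4954 [stop]  node(4,2) S=61.7800 payoff=36.0300 vs cont=36.5322 → 36.5322 [wait]  node(4,3) S=84.2281 payoff=13.5819 vs cont=19.4901 → 19.4901 [wait]  node(4,4) S=114.8329 payoff=0.0000 vs cont=6.7325 → 6.7325 [wait]  ⇒ S*(4)=45.3146
t_3: node(3,0) S=38.8091 payoff=59.0009 vs cont=58.8322 → 59.0009 [stop]  node(3,1) S=52.9107 payoff=44.8993 vs cont=44.9647 → 44.9647 [wait]  node(3,2) S=72.1361 payoff=25.6739 vs cont=28.5262 → 28.5262 [wait]  node(3,3) S=98.3472 payoff=0.0000 vs cont=13.5104 → 13.5104 [wait]  ⇒ S*(3)=38.8091
t_2: node(2,0) S=45.3146 payoff=52.4954 vs cont=52.3571 → 52.4954 [stop]  node(2,1) S=61.7800 payoff=36.0300 vs cont=37.2255 → 37.2255 [wait]  node(2,2) S=84.2281 payoff=13.5819 vs cont=21.4785 → 21.4785 [wait]  ⇒ S*(2)=45.3146
t_1: node(1,0) S=52.9107 payoff=44.8993 vs cont=45.2878 → 45.2878 [wait]  node(1,1) S=72.1361 payoff=25.6739 vs cont=29.8219 → 29.8219 [wait]  ⇒ S*(1)=-
t_0: node(0,0) S=61.7800 payoff=36.0300 vs cont=38.0014 → 38.0014 [wait]  ⇒ S*(0)=-

price = 38.0014
boundary = - - 45.3146 38.8091 45.3146 52.9107 61.7800 72.1361
tree:
38.0014
45.2878 29.8219
52.4954 37.2255 21.4785
59.0009 44.9647 28.5262 13.5104
64.5724 52.4954 36.5322 19.4901 6.7325
69.3441 59.0009 44.8993 27.1135 10.8575 2.0473
73.4308 64.5724 52.4954 36.0300 17.0324 3.8468 0.0000
76.9307 69.3441 59.0009 44.8993 25.6739 7.2282 0.0000 0.0000
79.9282 73.4308 64.5724 52.4954 36.0300 13.5819 0.0000 0.0000 0.0000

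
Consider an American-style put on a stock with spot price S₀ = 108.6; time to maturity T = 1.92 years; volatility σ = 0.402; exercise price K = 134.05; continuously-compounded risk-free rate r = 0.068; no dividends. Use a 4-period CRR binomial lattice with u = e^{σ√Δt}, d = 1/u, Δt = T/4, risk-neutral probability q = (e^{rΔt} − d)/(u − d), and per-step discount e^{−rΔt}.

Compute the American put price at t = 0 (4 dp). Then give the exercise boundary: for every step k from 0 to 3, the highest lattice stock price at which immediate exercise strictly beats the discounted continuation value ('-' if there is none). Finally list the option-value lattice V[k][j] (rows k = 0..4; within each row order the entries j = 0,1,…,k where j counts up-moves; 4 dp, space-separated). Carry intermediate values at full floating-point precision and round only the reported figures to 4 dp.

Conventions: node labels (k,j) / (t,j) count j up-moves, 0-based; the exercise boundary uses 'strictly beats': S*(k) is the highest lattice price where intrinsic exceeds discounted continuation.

params: Δt=0.48000 u=1.32116 d=0.75691 q=0.48962 e^(-rΔt)=0.96789
t_4 payoffs: 98.4047 71.8320 25.4500 0.0000 0.0000
t_3: node(3,0) S=47.0933 payoff=86.9567 vs cont=82.6520 → 86.9567 [stop]  node(3,1) S=82.2002 payoff=51.8498 vs cont=47.5451 → 51.8498 [stop]  node(3,2) S=143.4785 payoff=0.0000 vs cont=12.5721 → 12.5721 [wait]  node(3,3) S=250.4383 payoff=0.0000 vs cont=0.0000 → 0.0000 [wait]  ⇒ S*(3)=82.2002
t_2: node(2,0) S=62.2180 payoff=71.8320 vs cont=67.5273 → 71.8320 [stop]  node(2,1) S=108.6000 payoff=25.4500 vs cont=31.5712 → 31.5712 [wait]  node(2,2) S=189.5587 payoff=0.0000 vs cont=6.2105 → 6.2105 [wait]  ⇒ S*(2)=62.2180
t_1: node(1,0) S=82.2002 payoff=51.8498 vs cont=50.4459 → 51.8498 [stop]  node(1,1) S=143.4785 payoff=0.0000 vs cont=18.5390 → 18.5390 [wait]  ⇒ S*(1)=82.2002
t_0: node(0,0) S=108.6000 payoff=25.4500 vs cont=34.3989 → 34.3989 [wait]  ⇒ S*(0)=-

price = 34.3989
boundary = - 82.2002 62.2180 82.2002
tree:
34.3989
51.8498 18.5390
71.8320 31.5712 6.2105
86.9567 51.8498 12.5721 0.0000
98.4047 71.8320 25.4500 0.0000 0.0000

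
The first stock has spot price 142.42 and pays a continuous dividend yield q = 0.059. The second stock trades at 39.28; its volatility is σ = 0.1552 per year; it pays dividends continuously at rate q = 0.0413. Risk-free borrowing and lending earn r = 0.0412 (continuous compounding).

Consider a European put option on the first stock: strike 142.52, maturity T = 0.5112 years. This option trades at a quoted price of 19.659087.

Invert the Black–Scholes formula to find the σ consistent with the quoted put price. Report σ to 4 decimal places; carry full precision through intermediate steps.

At σ = 0.4813 the Black–Scholes value reproduces the quote:
σ√T = 0.4813·√0.5112 = 0.344121
d₁ = (ln(S/K) + (r−q+σ²/2)T) / (σ√T) = (ln(142.42/142.52) + (0.0412−0.059+0.4813²/2)·0.5112) / 0.344121 = (-0.000702 + 0.050110) / 0.344121 = 0.143579
d₂ = d₁ − σ√T = 0.143579 − 0.344121 = -0.200543
e^{−rT} = 0.979159
e^{−qT} = 0.970289
N(−d₁) = 0.442917,  N(−d₂) = 0.579472
V = K·e^{−rT}·N(−d₂) − S·e^{−qT}·N(−d₁) = 80.865132 − 61.206045 = 19.659087 (the observed quote) — the price is monotone increasing in volatility, hence this σ is the only solution

sigma = 0.4813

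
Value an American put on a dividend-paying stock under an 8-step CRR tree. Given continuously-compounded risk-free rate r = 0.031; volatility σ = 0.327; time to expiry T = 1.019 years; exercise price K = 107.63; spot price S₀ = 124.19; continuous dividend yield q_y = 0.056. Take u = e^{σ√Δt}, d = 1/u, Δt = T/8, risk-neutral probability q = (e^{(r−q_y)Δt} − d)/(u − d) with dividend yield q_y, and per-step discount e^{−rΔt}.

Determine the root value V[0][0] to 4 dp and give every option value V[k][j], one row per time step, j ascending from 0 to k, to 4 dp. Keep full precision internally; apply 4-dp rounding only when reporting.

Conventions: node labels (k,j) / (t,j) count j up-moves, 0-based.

Δt=0.12737, u=1.12379, d=0.88985, q=0.45727, disc=e^(-rΔt)=0.99606
k=8 terminal: V=max(K-S,0) → 58.8084 45.9733 29.7638 9.2928 0.0000 0.0000 0.0000 0.0000 0.0000
k=7: j=0 S=54.8651 intr=52.7649 cont=52.7307 V=52.7649[EX]; j=1 S=69.2891 intr=38.3409 cont=38.4093 V=38.4093[hold]; j=2 S=87.5051 intr=20.1249 cont=20.3227 V=20.3227[hold]; j=3 S=110.5102 intr=0.0000 cont=5.0236 V=5.0236[hold]; j=4 S=139.5632 intr=0.0000 cont=0.0000 V=0.0000[hold]; j=5 S=176.2543 intr=0.0000 cont=0.0000 V=0.0000[hold]; j=6 S=222.5915 intr=0.0000 cont=0.0000 V=0.0000[hold]; j=7 S=281.1107 intr=0.0000 cont=0.0000 V=0.0000[hold]
k=6: j=0 S=61.6567 intr=45.9733 cont=46.0185 V=46.0185[hold]; j=1 S=77.8662 intr=29.7638 cont=30.0201 V=30.0201[hold]; j=2 S=98.3372 intr=9.2928 cont=13.2744 V=13.2744[hold]; j=3 S=124.1900 intr=0.0000 cont=2.7158 V=2.7158[hold]; j=4 S=156.8395 intr=0.0000 cont=0.0000 V=0.0000[hold]; j=5 S=198.0725 intr=0.0000 cont=0.0000 V=0.0000[hold]; j=6 S=250.1456 intr=0.0000 cont=0.0000 V=0.0000[hold]
k=5: j=0 S=69.2891 intr=38.3409 cont=38.5504 V=38.5504[hold]; j=1 S=87.5051 intr=20.1249 cont=22.2747 V=22.2747[hold]; j=2 S=110.5102 intr=0.0000 cont=8.4130 V=8.4130[hold]; j=3 S=139.5632 intr=0.0000 cont=1.4681 V=1.4681[hold]; j=4 S=176.2543 intr=0.0000 cont=0.0000 V=0.0000[hold]; j=5 S=222.5915 intr=0.0000 cont=0.0000 V=0.0000[hold]
k=4: j=0 S=77.8662 intr=29.7638 cont=30.9855 V=30.9855[hold]; j=1 S=98.3372 intr=9.2928 cont=15.8734 V=15.8734[hold]; j=2 S=124.1900 intr=0.0000 cont=5.2167 V=5.2167[hold]; j=3 S=156.8395 intr=0.0000 cont=0.7937 V=0.7937[hold]; j=4 S=198.0725 intr=0.0000 cont=0.0000 V=0.0000[hold]
k=3: j=0 S=87.5051 intr=20.1249 cont=23.9804 V=23.9804[hold]; j=1 S=110.5102 intr=0.0000 cont=10.9571 V=10.9571[hold]; j=2 S=139.5632 intr=0.0000 cont=3.1816 V=3.1816[hold]; j=3 S=176.2543 intr=0.0000 cont=0.4290 V=0.4290[hold]
k=2: j=0 S=98.3372 intr=9.2928 cont=17.9542 V=17.9542[hold]; j=1 S=124.1900 intr=0.0000 cont=7.3725 V=7.3725[hold]; j=2 S=156.8395 intr=0.0000 cont=1.9154 V=1.9154[hold]
k=1: j=0 S=110.5102 intr=0.0000 cont=13.0639 V=13.0639[hold]; j=1 S=139.5632 intr=0.0000 cont=4.8579 V=4.8579[hold]
k=0: j=0 S=124.1900 intr=0.0000 cont=9.2749 V=9.2749[hold]

price = 9.2749
tree:
9.2749
13.0639 4.8579
17.9542 7.3725 1.9154
23.9804 10.9571 3.1816 0.4290
30.9855 15.8734 5.2167 0.7937 0.0000
38.5504 22.2747 8.4130 1.4681 0.0000 0.0000
46.0185 30.0201 13.2744 2.7158 0.0000 0.0000 0.0000
52.7649 38.4093 20.3227 5.0236 0.0000 0.0000 0.0000 0.0000
58.8084 45.9733 29.7638 9.2928 0.0000 0.0000 0.0000 0.0000 0.0000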